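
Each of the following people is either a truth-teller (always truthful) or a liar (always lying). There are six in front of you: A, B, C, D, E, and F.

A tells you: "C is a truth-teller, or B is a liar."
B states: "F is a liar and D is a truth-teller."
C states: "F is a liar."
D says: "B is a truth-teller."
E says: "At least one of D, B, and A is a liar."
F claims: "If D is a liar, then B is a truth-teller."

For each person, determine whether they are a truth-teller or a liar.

Consider A. Suppose A is a liar.
Then no assignment of the remaining roles makes every statement match its speaker's type — contradiction.
So A is a truth-teller.
Consider B. Suppose B is a truth-teller.
Then no assignment of the remaining roles makes every statement match its speaker's type — contradiction.
So B is a liar.
With that fixed, D's statement is false, so D is a liar.
With that fixed, E's statement is true, so E is a truth-teller.
With that fixed, F's statement is false, so F is a liar.
With that fixed, C's statement is true, so C is a truth-teller.

A: truth-teller, B: liar, C: truth-teller, D: liar, E: truth-teller, F: liar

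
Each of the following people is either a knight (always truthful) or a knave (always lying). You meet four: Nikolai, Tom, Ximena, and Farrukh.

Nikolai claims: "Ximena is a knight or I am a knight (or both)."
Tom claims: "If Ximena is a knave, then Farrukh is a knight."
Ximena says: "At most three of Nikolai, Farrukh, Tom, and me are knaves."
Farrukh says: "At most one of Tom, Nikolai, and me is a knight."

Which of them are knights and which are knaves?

Nikolai: knight, Tom: knight, Ximena: knight, Farrukh: knave

Consider Nikolai. Suppose Nikolai is a knave.
Then no assignment of the remaining roles makes every statement match its speaker's type — contradiction.
So Nikolai is a knight.
With that fixed, Ximena's statement is true, so Ximena is a knight.
With that fixed, Tom's statement is true, so Tom is a knight.
With that fixed, Farrukh's statement is false, so Farrukh is a knave.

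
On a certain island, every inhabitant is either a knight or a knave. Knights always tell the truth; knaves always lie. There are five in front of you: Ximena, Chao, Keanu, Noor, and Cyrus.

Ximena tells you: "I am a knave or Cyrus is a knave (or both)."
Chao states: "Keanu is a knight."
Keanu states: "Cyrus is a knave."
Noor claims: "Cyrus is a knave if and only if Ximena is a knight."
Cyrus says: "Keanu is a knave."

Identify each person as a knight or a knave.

Ximena: knight, Chao: knight, Keanu: knight, Noor: knight, Cyrus: knave

Consider Ximena. Suppose Ximena is a knave.
Then Ximena's own statement would have to be false, but it can't be — contradiction.
So Ximena is a knight.
Consider Chao. Suppose Chao is a knave.
Then no assignment of the remaining roles makes every statement match its speaker's type — contradiction.
So Chao is a knight.
Consider Keanu. Suppose Keanu is a knave.
Then Chao's statement comes out false, contradicting Chao being a knight.
So Keanu is a knight.
With that fixed, Cyrus's statement is false, so Cyrus is a knave.
With that fixed, Noor's statement is true, so Noor is a knight.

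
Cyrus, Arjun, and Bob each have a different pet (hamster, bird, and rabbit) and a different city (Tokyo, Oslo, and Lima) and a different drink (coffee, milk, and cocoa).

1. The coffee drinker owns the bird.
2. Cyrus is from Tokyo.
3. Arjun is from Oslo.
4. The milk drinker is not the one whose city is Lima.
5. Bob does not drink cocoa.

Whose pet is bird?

With clues 1–5, Arjun and Cyrus are impossible for the one with pet bird.
That leaves Bob.

Bob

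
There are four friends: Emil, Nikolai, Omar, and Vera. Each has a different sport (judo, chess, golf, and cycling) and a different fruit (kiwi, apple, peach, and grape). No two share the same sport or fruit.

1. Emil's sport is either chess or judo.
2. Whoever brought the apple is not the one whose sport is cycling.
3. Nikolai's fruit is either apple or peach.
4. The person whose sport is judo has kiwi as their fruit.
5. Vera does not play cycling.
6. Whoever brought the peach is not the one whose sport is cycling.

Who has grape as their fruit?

Omar

With clues 1–3, Nikolai is impossible for the one with fruit grape.
With clues 1–6, Emil and Vera are impossible for the one with fruit grape.
That leaves Omar.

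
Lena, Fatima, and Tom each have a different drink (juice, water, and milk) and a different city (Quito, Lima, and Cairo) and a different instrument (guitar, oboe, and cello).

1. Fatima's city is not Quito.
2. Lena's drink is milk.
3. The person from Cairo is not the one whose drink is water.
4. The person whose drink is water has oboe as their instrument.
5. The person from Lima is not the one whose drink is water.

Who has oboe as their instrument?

With clues 1–4, Lena is impossible for the one with instrument oboe.
With clues 1–5, Fatima is impossible for the one with instrument oboe.
That leaves Tom.

Tom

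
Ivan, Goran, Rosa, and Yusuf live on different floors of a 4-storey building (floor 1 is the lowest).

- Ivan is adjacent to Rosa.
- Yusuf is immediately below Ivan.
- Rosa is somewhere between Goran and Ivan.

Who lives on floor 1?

With clues 1–2, Ivan and Rosa are ruled out for floor 1.
With clues 1–3, Goran is ruled out for floor 1.
So floor 1 is Yusuf.

Yusuf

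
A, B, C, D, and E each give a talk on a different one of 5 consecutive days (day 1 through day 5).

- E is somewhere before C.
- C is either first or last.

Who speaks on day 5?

With clue 1, E is ruled out for day 5.
With clues 1–2, A, B, and D are ruled out for day 5.
So day 5 is C.

C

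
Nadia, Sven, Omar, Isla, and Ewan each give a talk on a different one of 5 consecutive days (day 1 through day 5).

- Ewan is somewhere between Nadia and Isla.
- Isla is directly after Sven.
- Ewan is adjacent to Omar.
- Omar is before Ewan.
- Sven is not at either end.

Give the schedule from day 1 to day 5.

From clue 1: Ewan is in {2,3,4}.
From clues 1–3: Nadia is in {1,5}.
From clues 1–5: Nadia → day 1, Omar → day 2, Ewan → day 3, Sven → day 4, Isla → day 5.

Nadia, Omar, Ewan, Sven, Isla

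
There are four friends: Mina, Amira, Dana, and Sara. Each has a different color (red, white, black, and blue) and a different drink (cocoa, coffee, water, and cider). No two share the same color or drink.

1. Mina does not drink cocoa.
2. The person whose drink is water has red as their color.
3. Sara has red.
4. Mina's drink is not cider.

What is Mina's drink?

Clue 1 rules out cocoa for Mina's drink.
With clues 1–3, water is impossible for Mina's drink.
With clues 1–4, cider is impossible for Mina's drink.
That leaves coffee.

coffee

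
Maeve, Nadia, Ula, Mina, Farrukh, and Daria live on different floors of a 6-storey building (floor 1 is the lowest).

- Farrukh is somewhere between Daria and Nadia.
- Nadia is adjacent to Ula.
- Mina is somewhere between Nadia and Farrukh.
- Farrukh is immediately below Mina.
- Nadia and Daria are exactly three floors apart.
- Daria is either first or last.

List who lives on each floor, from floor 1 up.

Daria, Farrukh, Mina, Nadia, Ula, Maeve

From clue 1: Farrukh is in {2,3,4,5}.
From clues 1–3: Mina is in {3,4}.
From clues 1–5: Maeve is in {1,6}.
From clues 1–6: Daria → floor 1, Farrukh → floor 2, Mina → floor 3, Nadia → floor 4, Ula → floor 5, Maeve → floor 6.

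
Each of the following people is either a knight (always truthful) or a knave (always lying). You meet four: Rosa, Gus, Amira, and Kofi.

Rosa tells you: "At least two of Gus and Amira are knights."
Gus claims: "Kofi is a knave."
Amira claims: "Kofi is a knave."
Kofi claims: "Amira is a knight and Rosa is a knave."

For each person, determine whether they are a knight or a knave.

Rosa: knight, Gus: knight, Amira: knight, Kofi: knave

Consider Rosa. Suppose Rosa is a knave.
Then no assignment of the remaining roles makes every statement match its speaker's type — contradiction.
So Rosa is a knight.
With that fixed, Kofi's statement is false, so Kofi is a knave.
With that fixed, Gus's statement is true, so Gus is a knight.
With that fixed, Amira's statement is true, so Amira is a knight.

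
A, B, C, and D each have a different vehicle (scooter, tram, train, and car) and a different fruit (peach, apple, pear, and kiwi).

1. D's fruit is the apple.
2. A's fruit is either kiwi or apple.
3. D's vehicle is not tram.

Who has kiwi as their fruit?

A

Clue 1 rules out D for the one with fruit kiwi.
With clues 1–2, B and C are impossible for the one with fruit kiwi.
That leaves A.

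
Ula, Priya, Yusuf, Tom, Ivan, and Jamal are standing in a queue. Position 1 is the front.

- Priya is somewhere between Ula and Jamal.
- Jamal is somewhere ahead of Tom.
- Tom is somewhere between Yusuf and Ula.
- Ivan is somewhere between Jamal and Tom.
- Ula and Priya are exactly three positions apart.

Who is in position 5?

With clues 1–3, Jamal is ruled out for position 5.
With clues 1–4, Ivan, Ula, and Yusuf are ruled out for position 5.
With clues 1–5, Priya is ruled out for position 5.
So position 5 is Tom.

Tom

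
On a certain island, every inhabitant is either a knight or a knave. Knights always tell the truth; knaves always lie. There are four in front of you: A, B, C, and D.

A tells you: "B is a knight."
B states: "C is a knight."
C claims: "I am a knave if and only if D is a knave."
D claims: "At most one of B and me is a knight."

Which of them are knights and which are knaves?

A: knave, B: knave, C: knave, D: knight

Consider A. Suppose A is a knight.
Then no assignment of the remaining roles makes every statement match its speaker's type — contradiction.
So A is a knave.
Consider B. Suppose B is a knight.
Then A's statement comes out true, contradicting A being a knave.
So B is a knave.
With that fixed, D's statement is true, so D is a knight.
Consider C. Suppose C is a knight.
Then B's statement comes out true, contradicting B being a knave.
So C is a knave.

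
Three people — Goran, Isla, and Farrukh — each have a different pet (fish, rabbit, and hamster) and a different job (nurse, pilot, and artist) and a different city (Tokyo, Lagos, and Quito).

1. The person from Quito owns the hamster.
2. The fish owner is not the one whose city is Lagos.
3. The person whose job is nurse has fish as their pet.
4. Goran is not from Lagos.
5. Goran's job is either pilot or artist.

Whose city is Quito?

Goran

With clues 1–5, Farrukh and Isla are impossible for the one with city Quito.
That leaves Goran.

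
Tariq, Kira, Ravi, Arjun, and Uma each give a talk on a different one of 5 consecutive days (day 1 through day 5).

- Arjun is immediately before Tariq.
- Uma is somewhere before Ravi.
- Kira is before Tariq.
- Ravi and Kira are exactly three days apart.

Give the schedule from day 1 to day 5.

From clue 1: Tariq is in {2,3,4,5}.
From clues 1–3: Tariq is in {3,4,5}.
From clues 1–4: Uma → day 1, Kira → day 2, Arjun → day 3, Tariq → day 4, Ravi → day 5.

Uma, Kira, Arjun, Tariq, Ravi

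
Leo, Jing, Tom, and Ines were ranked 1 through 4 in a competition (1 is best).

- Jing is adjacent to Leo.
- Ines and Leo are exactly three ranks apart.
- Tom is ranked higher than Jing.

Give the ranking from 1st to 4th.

From clues 1–2: Leo is in {1,4}.
From clues 1–3: Ines → rank 1, Tom → rank 2, Jing → rank 3, Leo → rank 4.

Ines, Tom, Jing, Leo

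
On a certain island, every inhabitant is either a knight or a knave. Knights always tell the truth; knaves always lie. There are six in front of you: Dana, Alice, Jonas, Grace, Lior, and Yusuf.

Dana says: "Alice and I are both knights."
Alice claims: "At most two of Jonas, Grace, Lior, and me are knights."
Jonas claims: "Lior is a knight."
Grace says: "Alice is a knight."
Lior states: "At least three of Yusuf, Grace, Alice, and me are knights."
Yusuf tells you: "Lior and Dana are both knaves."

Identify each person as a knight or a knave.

Dana: knight, Alice: knight, Jonas: knave, Grace: knight, Lior: knave, Yusuf: knave

Consider Dana. Suppose Dana is a knave.
Then no assignment of the remaining roles makes every statement match its speaker's type — contradiction.
So Dana is a knight.
With that fixed, Yusuf's statement is false, so Yusuf is a knave.
Consider Alice. Suppose Alice is a knave.
Then Dana's statement comes out false, contradicting Dana being a knight.
So Alice is a knight.
With that fixed, Grace's statement is true, so Grace is a knight.
Consider Jonas. Suppose Jonas is a knight.
Then Alice's statement comes out false, contradicting Alice being a knight.
So Jonas is a knave.
Consider Lior. Suppose Lior is a knight.
Then Alice's statement comes out false, contradicting Alice being a knight.
So Lior is a knave.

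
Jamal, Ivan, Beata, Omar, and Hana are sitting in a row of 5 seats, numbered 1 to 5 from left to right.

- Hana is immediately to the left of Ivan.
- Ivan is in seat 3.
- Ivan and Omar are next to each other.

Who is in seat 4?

With clues 1–2, Hana and Ivan are ruled out for seat 4.
With clues 1–3, Beata and Jamal are ruled out for seat 4.
So seat 4 is Omar.

Omar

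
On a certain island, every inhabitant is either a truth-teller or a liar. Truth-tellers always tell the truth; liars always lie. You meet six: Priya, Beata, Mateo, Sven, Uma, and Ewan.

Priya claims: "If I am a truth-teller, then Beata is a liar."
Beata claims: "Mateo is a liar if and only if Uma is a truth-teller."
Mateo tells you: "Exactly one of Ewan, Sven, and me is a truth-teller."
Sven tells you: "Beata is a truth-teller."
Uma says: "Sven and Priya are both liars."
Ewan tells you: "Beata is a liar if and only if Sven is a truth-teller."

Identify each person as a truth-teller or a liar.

Consider Priya. Suppose Priya is a liar.
Then Priya's own statement would have to be false, but it can't be — contradiction.
So Priya is a truth-teller.
With that fixed, Uma's statement is false, so Uma is a liar.
Consider Beata. Suppose Beata is a truth-teller.
Then Priya's statement comes out false, contradicting Priya being a truth-teller.
So Beata is a liar.
With that fixed, Sven's statement is false, so Sven is a liar.
With that fixed, Ewan's statement is false, so Ewan is a liar.
Consider Mateo. Suppose Mateo is a truth-teller.
Then Beata's statement comes out true, contradicting Beata being a liar.
So Mateo is a liar.

Priya: truth-teller, Beata: liar, Mateo: liar, Sven: liar, Uma: liar, Ewan: liar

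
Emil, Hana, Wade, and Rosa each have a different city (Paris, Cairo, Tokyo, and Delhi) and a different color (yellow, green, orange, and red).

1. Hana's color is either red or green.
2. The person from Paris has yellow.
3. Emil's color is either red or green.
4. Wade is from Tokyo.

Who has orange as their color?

Clue 1 rules out Hana for the one with color orange.
With clues 1–3, Emil is impossible for the one with color orange.
With clues 1–4, Rosa is impossible for the one with color orange.
That leaves Wade.

Wade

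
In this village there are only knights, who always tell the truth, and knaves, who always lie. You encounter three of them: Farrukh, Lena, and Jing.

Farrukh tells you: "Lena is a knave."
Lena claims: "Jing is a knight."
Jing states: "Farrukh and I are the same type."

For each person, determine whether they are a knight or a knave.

Consider Farrukh. Suppose Farrukh is a knave.
Then whichever role Jing has, Jing's statement has the wrong truth value — contradiction.
So Farrukh is a knight.
Consider Lena. Suppose Lena is a knight.
Then Farrukh's statement comes out false, contradicting Farrukh being a knight.
So Lena is a knave.
Consider Jing. Suppose Jing is a knight.
Then Lena's statement comes out true, contradicting Lena being a knave.
So Jing is a knave.

Farrukh: knight, Lena: knave, Jing: knave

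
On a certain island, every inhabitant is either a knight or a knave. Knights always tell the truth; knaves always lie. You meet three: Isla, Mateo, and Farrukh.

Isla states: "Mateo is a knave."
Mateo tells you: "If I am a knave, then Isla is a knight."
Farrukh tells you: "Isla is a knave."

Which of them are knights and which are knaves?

Consider Isla. Suppose Isla is a knight.
Then no assignment of the remaining roles makes every statement match its speaker's type — contradiction.
So Isla is a knave.
With that fixed, Farrukh's statement is true, so Farrukh is a knight.
Consider Mateo. Suppose Mateo is a knave.
Then Isla's statement comes out true, contradicting Isla being a knave.
So Mateo is a knight.

Isla: knave, Mateo: knight, Farrukh: knight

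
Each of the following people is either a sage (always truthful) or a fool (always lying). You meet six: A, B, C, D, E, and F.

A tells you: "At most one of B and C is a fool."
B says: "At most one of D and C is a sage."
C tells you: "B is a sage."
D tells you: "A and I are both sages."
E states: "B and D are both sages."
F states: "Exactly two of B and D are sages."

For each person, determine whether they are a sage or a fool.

A: sage, B: sage, C: sage, D: fool, E: fool, F: fool

Consider A. Suppose A is a fool.
Then no assignment of the remaining roles makes every statement match its speaker's type — contradiction.
So A is a sage.
Consider B. Suppose B is a fool.
Then no assignment of the remaining roles makes every statement match its speaker's type — contradiction.
So B is a sage.
With that fixed, C's statement is true, so C is a sage.
Consider D. Suppose D is a sage.
Then B's statement comes out false, contradicting B being a sage.
So D is a fool.
With that fixed, E's statement is false, so E is a fool.
With that fixed, F's statement is false, so F is a fool.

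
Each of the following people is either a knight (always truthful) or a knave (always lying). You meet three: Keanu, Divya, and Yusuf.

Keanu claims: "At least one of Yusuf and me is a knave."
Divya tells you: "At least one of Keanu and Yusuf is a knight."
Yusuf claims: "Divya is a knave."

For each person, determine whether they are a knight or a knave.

Keanu: knight, Divya: knight, Yusuf: knave

Consider Keanu. Suppose Keanu is a knave.
Then Keanu's own statement would have to be false, but it can't be — contradiction.
So Keanu is a knight.
With that fixed, Divya's statement is true, so Divya is a knight.
With that fixed, Yusuf's statement is false, so Yusuf is a knave.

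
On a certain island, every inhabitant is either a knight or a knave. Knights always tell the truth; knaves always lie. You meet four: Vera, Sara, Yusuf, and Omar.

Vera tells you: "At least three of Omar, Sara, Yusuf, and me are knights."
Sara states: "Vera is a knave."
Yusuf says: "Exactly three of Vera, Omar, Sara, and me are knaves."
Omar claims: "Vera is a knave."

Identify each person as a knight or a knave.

Consider Vera. Suppose Vera is a knight.
Then no assignment of the remaining roles makes every statement match its speaker's type — contradiction.
So Vera is a knave.
With that fixed, Sara's statement is true, so Sara is a knight.
With that fixed, Omar's statement is true, so Omar is a knight.
With that fixed, Yusuf's statement is false, so Yusuf is a knave.

Vera: knave, Sara: knight, Yusuf: knave, Omar: knight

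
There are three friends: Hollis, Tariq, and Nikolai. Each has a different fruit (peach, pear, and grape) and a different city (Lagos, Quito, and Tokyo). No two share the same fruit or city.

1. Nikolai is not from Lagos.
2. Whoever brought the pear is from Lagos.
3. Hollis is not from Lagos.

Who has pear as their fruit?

Tariq

With clues 1–2, Nikolai is impossible for the one with fruit pear.
With clues 1–3, Hollis is impossible for the one with fruit pear.
That leaves Tariq.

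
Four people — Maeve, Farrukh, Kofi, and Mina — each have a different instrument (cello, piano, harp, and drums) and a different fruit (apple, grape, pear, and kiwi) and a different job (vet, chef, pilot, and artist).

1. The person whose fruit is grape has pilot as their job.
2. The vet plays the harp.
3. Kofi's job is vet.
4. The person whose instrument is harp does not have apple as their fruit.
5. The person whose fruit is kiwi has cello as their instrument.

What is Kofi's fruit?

With clues 1–3, grape is impossible for Kofi's fruit.
With clues 1–4, apple is impossible for Kofi's fruit.
With clues 1–5, kiwi is impossible for Kofi's fruit.
That leaves pear.

pear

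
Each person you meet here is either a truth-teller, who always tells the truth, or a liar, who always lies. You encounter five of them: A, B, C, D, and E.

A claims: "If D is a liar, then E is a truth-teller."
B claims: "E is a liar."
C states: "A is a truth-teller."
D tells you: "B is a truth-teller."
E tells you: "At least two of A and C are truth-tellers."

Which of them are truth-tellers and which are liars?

Consider A. Suppose A is a liar.
Then no assignment of the remaining roles makes every statement match its speaker's type — contradiction.
So A is a truth-teller.
With that fixed, C's statement is true, so C is a truth-teller.
With that fixed, E's statement is true, so E is a truth-teller.
With that fixed, B's statement is false, so B is a liar.
With that fixed, D's statement is false, so D is a liar.

A: truth-teller, B: liar, C: truth-teller, D: liar, E: truth-teller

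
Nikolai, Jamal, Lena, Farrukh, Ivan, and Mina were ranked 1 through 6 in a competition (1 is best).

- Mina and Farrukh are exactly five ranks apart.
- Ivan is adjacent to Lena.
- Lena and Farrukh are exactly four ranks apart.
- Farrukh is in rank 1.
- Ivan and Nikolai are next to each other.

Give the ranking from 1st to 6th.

Farrukh, Jamal, Nikolai, Ivan, Lena, Mina

From clue 1: Farrukh is in {1,6}.
From clues 1–3: Lena is in {2,5}.
From clues 1–4: Farrukh → rank 1, Ivan → rank 4, Lena → rank 5, Mina → rank 6.
From clues 1–5: Jamal → rank 2, Nikolai → rank 3.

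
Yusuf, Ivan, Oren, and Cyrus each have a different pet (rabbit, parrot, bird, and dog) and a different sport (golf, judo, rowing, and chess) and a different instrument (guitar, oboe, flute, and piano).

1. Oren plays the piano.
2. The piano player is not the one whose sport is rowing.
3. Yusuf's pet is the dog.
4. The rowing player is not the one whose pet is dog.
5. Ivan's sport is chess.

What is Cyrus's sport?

With clues 1–5, chess, golf, and judo are impossible for Cyrus's sport.
That leaves rowing.

rowing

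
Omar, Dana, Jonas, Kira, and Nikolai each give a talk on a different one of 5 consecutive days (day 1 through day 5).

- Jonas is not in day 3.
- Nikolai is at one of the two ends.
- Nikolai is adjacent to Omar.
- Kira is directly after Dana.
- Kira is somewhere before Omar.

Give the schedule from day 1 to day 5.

From clue 1: Jonas is in {1,2,4,5}.
From clues 1–2: Nikolai is in {1,5}.
From clues 1–3: Omar is in {2,4}.
From clues 1–5: Jonas → day 1, Dana → day 2, Kira → day 3, Omar → day 4, Nikolai → day 5.

Jonas, Dana, Kira, Omar, Nikolai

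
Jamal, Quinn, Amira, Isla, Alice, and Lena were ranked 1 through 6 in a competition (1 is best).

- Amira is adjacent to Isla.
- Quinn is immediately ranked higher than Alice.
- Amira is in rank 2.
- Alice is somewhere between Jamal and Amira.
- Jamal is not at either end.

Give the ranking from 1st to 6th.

Isla, Amira, Quinn, Alice, Jamal, Lena

From clues 1–2: Quinn is in {1,2,3,4,5}.
From clues 1–3: Amira → rank 2.
From clues 1–4: Jamal is in {5,6}.
From clues 1–5: Isla → rank 1, Quinn → rank 3, Alice → rank 4, Jamal → rank 5, Lena → rank 6.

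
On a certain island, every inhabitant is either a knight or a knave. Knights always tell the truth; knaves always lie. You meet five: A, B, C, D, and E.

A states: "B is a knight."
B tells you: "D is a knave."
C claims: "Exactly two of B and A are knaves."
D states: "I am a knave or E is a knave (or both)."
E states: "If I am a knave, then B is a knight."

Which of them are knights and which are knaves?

Consider A. Suppose A is a knight.
Then no assignment of the remaining roles makes every statement match its speaker's type — contradiction.
So A is a knave.
Consider B. Suppose B is a knight.
Then A's statement comes out true, contradicting A being a knave.
So B is a knave.
With that fixed, C's statement is true, so C is a knight.
Consider D. Suppose D is a knave.
Then B's statement comes out true, contradicting B being a knave.
So D is a knight.
Consider E. Suppose E is a knight.
Then D's statement comes out false, contradicting D being a knight.
So E is a knave.

A: knave, B: knave, C: knight, D: knight, E: knave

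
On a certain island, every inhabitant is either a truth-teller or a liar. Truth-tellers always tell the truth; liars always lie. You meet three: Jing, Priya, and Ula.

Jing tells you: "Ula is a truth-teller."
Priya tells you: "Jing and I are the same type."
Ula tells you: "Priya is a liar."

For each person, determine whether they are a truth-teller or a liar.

Jing: truth-teller, Priya: liar, Ula: truth-teller

Consider Jing. Suppose Jing is a liar.
Then whichever role Priya has, Priya's statement has the wrong truth value — contradiction.
So Jing is a truth-teller.
Consider Priya. Suppose Priya is a truth-teller.
Then no assignment of the remaining roles makes every statement match its speaker's type — contradiction.
So Priya is a liar.
With that fixed, Ula's statement is true, so Ula is a truth-teller.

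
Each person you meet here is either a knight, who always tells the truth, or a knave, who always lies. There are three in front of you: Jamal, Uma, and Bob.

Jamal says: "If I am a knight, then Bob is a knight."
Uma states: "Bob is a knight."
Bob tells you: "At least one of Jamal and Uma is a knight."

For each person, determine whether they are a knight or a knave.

Jamal: knight, Uma: knight, Bob: knight

Consider Jamal. Suppose Jamal is a knave.
Then Jamal's own statement would have to be false, but it can't be — contradiction.
So Jamal is a knight.
With that fixed, Bob's statement is true, so Bob is a knight.
With that fixed, Uma's statement is true, so Uma is a knight.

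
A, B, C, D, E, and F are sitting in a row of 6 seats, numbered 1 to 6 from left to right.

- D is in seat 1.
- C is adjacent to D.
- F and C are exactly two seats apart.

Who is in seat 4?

With clue 1, D is ruled out for seat 4.
With clues 1–2, C is ruled out for seat 4.
With clues 1–3, A, B, and E are ruled out for seat 4.
So seat 4 is F.

F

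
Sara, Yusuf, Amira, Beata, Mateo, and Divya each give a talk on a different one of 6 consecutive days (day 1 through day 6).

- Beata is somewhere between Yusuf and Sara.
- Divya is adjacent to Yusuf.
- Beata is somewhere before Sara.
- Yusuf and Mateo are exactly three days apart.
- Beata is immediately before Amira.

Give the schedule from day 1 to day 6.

From clue 1: Beata is in {2,3,4,5}.
From clues 1–3: Sara is in {4,5,6}.
From clues 1–5: Divya → day 1, Yusuf → day 2, Beata → day 3, Amira → day 4, Mateo → day 5, Sara → day 6.

Divya, Yusuf, Beata, Amira, Mateo, Sara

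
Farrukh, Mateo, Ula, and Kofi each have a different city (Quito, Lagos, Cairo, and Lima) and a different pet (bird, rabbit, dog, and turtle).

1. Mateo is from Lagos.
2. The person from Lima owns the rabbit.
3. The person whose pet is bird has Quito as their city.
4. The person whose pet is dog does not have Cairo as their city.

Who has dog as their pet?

With clues 1–4, Farrukh, Kofi, and Ula are impossible for the one with pet dog.
That leaves Mateo.

Mateo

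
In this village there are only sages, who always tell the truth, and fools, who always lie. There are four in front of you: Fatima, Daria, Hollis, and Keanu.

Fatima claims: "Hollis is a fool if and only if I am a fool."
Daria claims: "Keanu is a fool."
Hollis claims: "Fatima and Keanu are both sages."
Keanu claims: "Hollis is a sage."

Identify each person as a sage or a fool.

Consider Fatima. Suppose Fatima is a fool.
Then no assignment of the remaining roles makes every statement match its speaker's type — contradiction.
So Fatima is a sage.
Consider Daria. Suppose Daria is a sage.
Then no assignment of the remaining roles makes every statement match its speaker's type — contradiction.
So Daria is a fool.
Consider Hollis. Suppose Hollis is a fool.
Then Fatima's statement comes out false, contradicting Fatima being a sage.
So Hollis is a sage.
With that fixed, Keanu's statement is true, so Keanu is a sage.

Fatima: sage, Daria: fool, Hollis: sage, Keanu: sage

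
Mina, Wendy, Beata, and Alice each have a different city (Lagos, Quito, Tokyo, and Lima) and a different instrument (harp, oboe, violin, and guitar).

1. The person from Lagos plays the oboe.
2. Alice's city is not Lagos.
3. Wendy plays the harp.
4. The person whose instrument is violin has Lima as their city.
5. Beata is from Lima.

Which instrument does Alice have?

guitar

With clues 1–2, oboe is impossible for Alice's instrument.
With clues 1–3, harp is impossible for Alice's instrument.
With clues 1–5, violin is impossible for Alice's instrument.
That leaves guitar.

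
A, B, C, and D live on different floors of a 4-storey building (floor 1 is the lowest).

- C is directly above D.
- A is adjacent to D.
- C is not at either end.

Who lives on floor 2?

With clues 1–2, B and C are ruled out for floor 2.
With clues 1–3, A is ruled out for floor 2.
So floor 2 is D.

D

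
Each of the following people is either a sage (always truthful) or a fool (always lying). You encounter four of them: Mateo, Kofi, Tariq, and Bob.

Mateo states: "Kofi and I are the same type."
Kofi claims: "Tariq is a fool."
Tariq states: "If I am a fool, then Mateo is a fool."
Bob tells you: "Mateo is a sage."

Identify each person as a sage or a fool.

Mateo: sage, Kofi: sage, Tariq: fool, Bob: sage

Consider Mateo. Suppose Mateo is a fool.
Then no assignment of the remaining roles makes every statement match its speaker's type — contradiction.
So Mateo is a sage.
With that fixed, Bob's statement is true, so Bob is a sage.
Consider Kofi. Suppose Kofi is a fool.
Then Mateo's statement comes out false, contradicting Mateo being a sage.
So Kofi is a sage.
Consider Tariq. Suppose Tariq is a sage.
Then Kofi's statement comes out false, contradicting Kofi being a sage.
So Tariq is a fool.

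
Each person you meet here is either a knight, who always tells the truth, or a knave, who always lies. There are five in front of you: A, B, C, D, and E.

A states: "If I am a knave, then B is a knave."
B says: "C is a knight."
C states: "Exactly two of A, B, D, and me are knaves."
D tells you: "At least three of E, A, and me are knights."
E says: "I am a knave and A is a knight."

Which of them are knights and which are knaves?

Consider A. Suppose A is a knight.
Then whichever role E has, E's statement has the wrong truth value — contradiction.
So A is a knave.
With that fixed, D's statement is false, so D is a knave.
With that fixed, E's statement is false, so E is a knave.
Consider B. Suppose B is a knave.
Then A's statement comes out true, contradicting A being a knave.
So B is a knight.
Consider C. Suppose C is a knave.
Then B's statement comes out false, contradicting B being a knight.
So C is a knight.

A: knave, B: knight, C: knight, D: knave, E: knave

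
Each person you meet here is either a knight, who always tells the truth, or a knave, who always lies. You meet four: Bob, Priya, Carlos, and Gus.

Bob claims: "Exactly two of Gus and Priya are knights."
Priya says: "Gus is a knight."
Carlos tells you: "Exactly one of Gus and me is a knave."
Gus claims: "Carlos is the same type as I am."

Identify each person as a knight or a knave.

Bob: knave, Priya: knave, Carlos: knight, Gus: knave

Consider Bob. Suppose Bob is a knight.
Then no assignment of the remaining roles makes every statement match its speaker's type — contradiction.
So Bob is a knave.
Consider Priya. Suppose Priya is a knight.
Then no assignment of the remaining roles makes every statement match its speaker's type — contradiction.
So Priya is a knave.
Consider Carlos. Suppose Carlos is a knave.
Then whichever role Gus has, Gus's statement has the wrong truth value — contradiction.
So Carlos is a knight.
Consider Gus. Suppose Gus is a knight.
Then Priya's statement comes out true, contradicting Priya being a knave.
So Gus is a knave.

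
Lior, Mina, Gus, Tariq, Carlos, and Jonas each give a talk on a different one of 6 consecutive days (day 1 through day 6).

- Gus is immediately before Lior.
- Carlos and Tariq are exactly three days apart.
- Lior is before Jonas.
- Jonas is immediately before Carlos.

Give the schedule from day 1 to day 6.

Gus, Lior, Tariq, Mina, Jonas, Carlos

From clue 1: Lior is in {2,3,4,5,6}.
From clues 1–3: Lior is in {2,3,4}.
From clues 1–4: Gus → day 1, Lior → day 2, Tariq → day 3, Mina → day 4, Jonas → day 5, Carlos → day 6.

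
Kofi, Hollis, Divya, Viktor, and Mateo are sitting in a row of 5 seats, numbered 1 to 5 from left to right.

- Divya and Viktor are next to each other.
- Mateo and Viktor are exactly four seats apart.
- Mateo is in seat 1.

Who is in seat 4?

With clues 1–2, Mateo and Viktor are ruled out for seat 4.
With clues 1–3, Hollis and Kofi are ruled out for seat 4.
So seat 4 is Divya.

Divya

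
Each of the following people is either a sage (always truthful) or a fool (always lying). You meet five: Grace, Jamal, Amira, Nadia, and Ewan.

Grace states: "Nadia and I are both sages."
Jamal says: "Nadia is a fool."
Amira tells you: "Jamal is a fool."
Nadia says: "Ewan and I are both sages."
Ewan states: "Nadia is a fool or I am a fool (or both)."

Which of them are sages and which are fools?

Consider Grace. Suppose Grace is a sage.
Then no assignment of the remaining roles makes every statement match its speaker's type — contradiction.
So Grace is a fool.
Consider Jamal. Suppose Jamal is a fool.
Then no assignment of the remaining roles makes every statement match its speaker's type — contradiction.
So Jamal is a sage.
With that fixed, Amira's statement is false, so Amira is a fool.
Consider Nadia. Suppose Nadia is a sage.
Then Jamal's statement comes out false, contradicting Jamal being a sage.
So Nadia is a fool.
With that fixed, Ewan's statement is true, so Ewan is a sage.

Grace: fool, Jamal: sage, Amira: fool, Nadia: fool, Ewan: sage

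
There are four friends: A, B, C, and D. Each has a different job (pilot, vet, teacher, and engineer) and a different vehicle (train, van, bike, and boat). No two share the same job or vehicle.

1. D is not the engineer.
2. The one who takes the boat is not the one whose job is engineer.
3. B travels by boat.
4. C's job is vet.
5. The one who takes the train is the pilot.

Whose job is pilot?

D

With clues 1–4, A and C are impossible for the one with job pilot.
With clues 1–5, B is impossible for the one with job pilot.
That leaves D.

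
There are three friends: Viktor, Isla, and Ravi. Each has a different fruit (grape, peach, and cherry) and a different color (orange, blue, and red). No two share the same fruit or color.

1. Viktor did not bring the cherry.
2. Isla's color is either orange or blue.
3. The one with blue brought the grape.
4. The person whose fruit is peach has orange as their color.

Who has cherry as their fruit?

Clue 1 rules out Viktor for the one with fruit cherry.
With clues 1–4, Isla is impossible for the one with fruit cherry.
That leaves Ravi.

Ravi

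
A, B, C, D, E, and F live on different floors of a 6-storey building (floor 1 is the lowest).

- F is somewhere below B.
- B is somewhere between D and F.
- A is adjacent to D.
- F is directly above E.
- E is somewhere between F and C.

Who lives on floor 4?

B

With clues 1–3, F is ruled out for floor 4.
With clues 1–4, E is ruled out for floor 4.
With clues 1–5, A, C, and D are ruled out for floor 4.
So floor 4 is B.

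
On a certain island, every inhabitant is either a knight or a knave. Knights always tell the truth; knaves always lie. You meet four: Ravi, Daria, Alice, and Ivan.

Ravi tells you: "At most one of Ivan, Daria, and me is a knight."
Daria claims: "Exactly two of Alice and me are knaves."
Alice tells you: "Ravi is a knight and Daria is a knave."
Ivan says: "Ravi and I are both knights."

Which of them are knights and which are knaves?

Consider Ravi. Suppose Ravi is a knave.
Then no assignment of the remaining roles makes every statement match its speaker's type — contradiction.
So Ravi is a knight.
Consider Daria. Suppose Daria is a knight.
Then Ravi's statement comes out false, contradicting Ravi being a knight.
So Daria is a knave.
With that fixed, Alice's statement is true, so Alice is a knight.
Consider Ivan. Suppose Ivan is a knight.
Then Ravi's statement comes out false, contradicting Ravi being a knight.
So Ivan is a knave.

Ravi: knight, Daria: knave, Alice: knight, Ivan: knave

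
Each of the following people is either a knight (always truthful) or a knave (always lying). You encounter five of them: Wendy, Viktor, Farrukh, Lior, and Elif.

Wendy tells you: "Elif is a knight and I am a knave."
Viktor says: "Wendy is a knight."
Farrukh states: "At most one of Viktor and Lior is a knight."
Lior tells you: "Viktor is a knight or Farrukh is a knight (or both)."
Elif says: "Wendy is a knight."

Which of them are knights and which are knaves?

Wendy: knave, Viktor: knave, Farrukh: knight, Lior: knight, Elif: knave

Consider Wendy. Suppose Wendy is a knight.
Then Wendy's own statement would have to be true, but it can't be — contradiction.
So Wendy is a knave.
With that fixed, Viktor's statement is false, so Viktor is a knave.
With that fixed, Farrukh's statement is true, so Farrukh is a knight.
With that fixed, Lior's statement is true, so Lior is a knight.
With that fixed, Elif's statement is false, so Elif is a knave.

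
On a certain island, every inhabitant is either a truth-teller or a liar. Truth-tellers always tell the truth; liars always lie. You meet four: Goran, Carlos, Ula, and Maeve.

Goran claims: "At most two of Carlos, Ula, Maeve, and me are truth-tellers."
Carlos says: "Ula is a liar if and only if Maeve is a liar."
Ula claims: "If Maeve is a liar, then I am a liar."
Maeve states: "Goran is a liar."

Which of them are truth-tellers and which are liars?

Consider Goran. Suppose Goran is a truth-teller.
Then no assignment of the remaining roles makes every statement match its speaker's type — contradiction.
So Goran is a liar.
With that fixed, Maeve's statement is true, so Maeve is a truth-teller.
With that fixed, Ula's statement is true, so Ula is a truth-teller.
With that fixed, Carlos's statement is true, so Carlos is a truth-teller.

Goran: liar, Carlos: truth-teller, Ula: truth-teller, Maeve: truth-teller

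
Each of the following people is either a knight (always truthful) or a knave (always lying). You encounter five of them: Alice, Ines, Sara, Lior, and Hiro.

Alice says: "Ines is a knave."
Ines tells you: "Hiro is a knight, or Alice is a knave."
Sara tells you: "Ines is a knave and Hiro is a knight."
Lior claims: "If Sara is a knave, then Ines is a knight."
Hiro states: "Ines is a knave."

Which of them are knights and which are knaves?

Alice: knave, Ines: knight, Sara: knave, Lior: knight, Hiro: knave

Consider Alice. Suppose Alice is a knight.
Then no assignment of the remaining roles makes every statement match its speaker's type — contradiction.
So Alice is a knave.
With that fixed, Ines's statement is true, so Ines is a knight.
With that fixed, Sara's statement is false, so Sara is a knave.
With that fixed, Lior's statement is true, so Lior is a knight.
With that fixed, Hiro's statement is false, so Hiro is a knave.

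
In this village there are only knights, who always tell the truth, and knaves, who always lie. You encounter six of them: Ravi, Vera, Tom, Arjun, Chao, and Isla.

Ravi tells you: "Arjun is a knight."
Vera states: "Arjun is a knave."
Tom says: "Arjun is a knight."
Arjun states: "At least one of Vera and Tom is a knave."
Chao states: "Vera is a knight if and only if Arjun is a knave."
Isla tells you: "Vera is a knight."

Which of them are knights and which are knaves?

Consider Ravi. Suppose Ravi is a knave.
Then no assignment of the remaining roles makes every statement match its speaker's type — contradiction.
So Ravi is a knight.
Consider Vera. Suppose Vera is a knight.
Then no assignment of the remaining roles makes every statement match its speaker's type — contradiction.
So Vera is a knave.
With that fixed, Arjun's statement is true, so Arjun is a knight.
With that fixed, Chao's statement is true, so Chao is a knight.
With that fixed, Isla's statement is false, so Isla is a knave.
With that fixed, Tom's statement is true, so Tom is a knight.

Ravi: knight, Vera: knave, Tom: knight, Arjun: knight, Chao: knight, Isla: knave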